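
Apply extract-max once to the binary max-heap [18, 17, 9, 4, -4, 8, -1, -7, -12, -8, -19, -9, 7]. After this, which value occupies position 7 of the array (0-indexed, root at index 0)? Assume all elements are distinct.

-7

remove root 18; move last element 7 to root → [7, 17, 9, 4, -4, 8, -1, -7, -12, -8, -19, -9]
7 vs larger child 17 at index 1, swap → [17, 7, 9, 4, -4, 8, -1, -7, -12, -8, -19, -9]
resulting array: [17, 7, 9, 4, -4, 8, -1, -7, -12, -8, -19, -9]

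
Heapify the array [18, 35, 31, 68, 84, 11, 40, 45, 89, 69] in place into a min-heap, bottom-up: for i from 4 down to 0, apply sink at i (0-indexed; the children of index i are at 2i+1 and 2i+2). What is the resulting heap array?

[11, 35, 18, 45, 69, 31, 40, 68, 89, 84]

sift down from index 4:
  84 vs only child 69 at index 9, swap → [18, 35, 31, 68, 69, 11, 40, 45, 89, 84]
sift down from index 3:
  68 vs smaller child 45 at index 7, swap → [18, 35, 31, 45, 69, 11, 40, 68, 89, 84]
sift down from index 2:
  31 vs smaller child 11 at index 5, swap → [18, 35, 11, 45, 69, 31, 40, 68, 89, 84]
sift down from index 1: already satisfies heap property
sift down from index 0:
  18 vs smaller child 11 at index 2, swap → [11, 35, 18, 45, 69, 31, 40, 68, 89, 84]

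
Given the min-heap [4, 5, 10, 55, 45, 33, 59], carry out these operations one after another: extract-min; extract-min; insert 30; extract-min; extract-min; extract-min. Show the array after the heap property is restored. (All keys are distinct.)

[45, 55, 59]

extract-min → returns 4:
  remove root 4; move last element 59 to root → [59, 5, 10, 55, 45, 33]
  59 vs smaller child 5 at index 1, swap → [5, 59, 10, 55, 45, 33]
  59 vs smaller child 45 at index 4, swap → [5, 45, 10, 55, 59, 33]
extract-min → returns 5:
  remove root 5; move last element 33 to root → [33, 45, 10, 55, 59]
  33 vs smaller child 10 at index 2, swap → [10, 45, 33, 55, 59]
insert 30:
  append 30 at index 5 → [10, 45, 33, 55, 59, 30]
  30 < parent 33 at index 2, swap → [10, 45, 30, 55, 59, 33]
extract-min → returns 10:
  remove root 10; move last element 33 to root → [33, 45, 30, 55, 59]
  33 vs smaller child 30 at index 2, swap → [30, 45, 33, 55, 59]
extract-min → returns 30:
  remove root 30; move last element 59 to root → [59, 45, 33, 55]
  59 vs smaller child 33 at index 2, swap → [33, 45, 59, 55]
extract-min → returns 33:
  remove root 33; move last element 55 to root → [55, 45, 59]
  55 vs smaller child 45 at index 1, swap → [45, 55, 59]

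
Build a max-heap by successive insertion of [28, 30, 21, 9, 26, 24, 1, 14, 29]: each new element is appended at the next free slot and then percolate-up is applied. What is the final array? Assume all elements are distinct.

[30, 29, 24, 28, 26, 21, 1, 9, 14]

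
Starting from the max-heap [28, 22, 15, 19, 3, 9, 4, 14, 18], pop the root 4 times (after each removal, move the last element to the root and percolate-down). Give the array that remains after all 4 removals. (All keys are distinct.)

[15, 14, 9, 4, 3]

extract-max #1 returns 28:
  remove root 28; move last element 18 to root → [18, 22, 15, 19, 3, 9, 4, 14]
  18 vs larger child 22 at index 1, swap → [22, 18, 15, 19, 3, 9, 4, 14]
  18 vs larger child 19 at index 3, swap → [22, 19, 15, 18, 3, 9, 4, 14]
extract-max #2 returns 22:
  remove root 22; move last element 14 to root → [14, 19, 15, 18, 3, 9, 4]
  14 vs larger child 19 at index 1, swap → [19, 14, 15, 18, 3, 9, 4]
  14 vs larger child 18 at index 3, swap → [19, 18, 15, 14, 3, 9, 4]
extract-max #3 returns 19:
  remove root 19; move last element 4 to root → [4, 18, 15, 14, 3, 9]
  4 vs larger child 18 at index 1, swap → [18, 4, 15, 14, 3, 9]
  4 vs larger child 14 at index 3, swap → [18, 14, 15, 4, 3, 9]
extract-max #4 returns 18:
  remove root 18; move last element 9 to root → [9, 14, 15, 4, 3]
  9 vs larger child 15 at index 2, swap → [15, 14, 9, 4, 3]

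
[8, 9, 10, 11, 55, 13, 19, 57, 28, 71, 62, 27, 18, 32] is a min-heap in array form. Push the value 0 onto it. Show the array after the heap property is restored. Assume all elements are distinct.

[0, 9, 8, 11, 55, 13, 10, 57, 28, 71, 62, 27, 18, 32, 19]

append 0 at index 14 → [8, 9, 10, 11, 55, 13, 19, 57, 28, 71, 62, 27, 18, 32, 0]
0 < parent 19 at index 6, swap → [8, 9, 10, 11, 55, 13, 0, 57, 28, 71, 62, 27, 18, 32, 19]
0 < parent 10 at index 2, swap → [8, 9, 0, 11, 55, 13, 10, 57, 28, 71, 62, 27, 18, 32, 19]
0 < parent 8 at index 0, swap → [0, 9, 8, 11, 55, 13, 10, 57, 28, 71, 62, 27, 18, 32, 19]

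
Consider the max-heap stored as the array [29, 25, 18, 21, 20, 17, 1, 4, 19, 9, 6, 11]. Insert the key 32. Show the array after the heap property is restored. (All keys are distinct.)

[32, 25, 29, 21, 20, 18, 1, 4, 19, 9, 6, 11, 17]

append 32 at index 12 → [29, 25, 18, 21, 20, 17, 1, 4, 19, 9, 6, 11, 32]
32 > parent 17 at index 5, swap → [29, 25, 18, 21, 20, 32, 1, 4, 19, 9, 6, 11, 17]
32 > parent 18 at index 2, swap → [29, 25, 32, 21, 20, 18, 1, 4, 19, 9, 6, 11, 17]
32 > parent 29 at index 0, swap → [32, 25, 29, 21, 20, 18, 1, 4, 19, 9, 6, 11, 17]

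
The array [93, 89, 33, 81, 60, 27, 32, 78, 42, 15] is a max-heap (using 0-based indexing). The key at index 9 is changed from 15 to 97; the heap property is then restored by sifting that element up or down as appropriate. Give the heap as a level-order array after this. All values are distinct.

set index 9 from 15 to 97 → [93, 89, 33, 81, 60, 27, 32, 78, 42, 97]
97 > parent 60 at index 4, swap → [93, 89, 33, 81, 97, 27, 32, 78, 42, 60]
97 > parent 89 at index 1, swap → [93, 97, 33, 81, 89, 27, 32, 78, 42, 60]
97 > parent 93 at index 0, swap → [97, 93, 33, 81, 89, 27, 32, 78, 42, 60]

[97, 93, 33, 81, 89, 27, 32, 78, 42, 60]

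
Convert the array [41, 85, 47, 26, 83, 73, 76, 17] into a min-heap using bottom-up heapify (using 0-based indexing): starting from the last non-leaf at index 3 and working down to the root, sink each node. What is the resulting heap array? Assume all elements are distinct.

[17, 26, 47, 41, 83, 73, 76, 85]

sift down from index 3:
  26 vs only child 17 at index 7, swap → [41, 85, 47, 17, 83, 73, 76, 26]
sift down from index 2: already satisfies heap property
sift down from index 1:
  85 vs smaller child 17 at index 3, swap → [41, 17, 47, 85, 83, 73, 76, 26]
  85 vs only child 26 at index 7, swap → [41, 17, 47, 26, 83, 73, 76, 85]
sift down from index 0:
  41 vs smaller child 17 at index 1, swap → [17, 41, 47, 26, 83, 73, 76, 85]
  41 vs smaller child 26 at index 3, swap → [17, 26, 47, 41, 83, 73, 76, 85]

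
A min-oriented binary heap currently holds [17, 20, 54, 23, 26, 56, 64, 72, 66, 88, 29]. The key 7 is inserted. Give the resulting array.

append 7 at index 11 → [17, 20, 54, 23, 26, 56, 64, 72, 66, 88, 29, 7]
7 < parent 56 at index 5, swap → [17, 20, 54, 23, 26, 7, 64, 72, 66, 88, 29, 56]
7 < parent 54 at index 2, swap → [17, 20, 7, 23, 26, 54, 64, 72, 66, 88, 29, 56]
7 < parent 17 at index 0, swap → [7, 20, 17, 23, 26, 54, 64, 72, 66, 88, 29, 56]

[7, 20, 17, 23, 26, 54, 64, 72, 66, 88, 29, 56]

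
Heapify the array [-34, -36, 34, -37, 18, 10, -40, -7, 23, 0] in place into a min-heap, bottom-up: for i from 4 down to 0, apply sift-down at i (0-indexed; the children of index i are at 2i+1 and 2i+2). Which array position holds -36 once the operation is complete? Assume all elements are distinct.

sift down from index 4:
  18 vs only child 0 at index 9, swap → [-34, -36, 34, -37, 0, 10, -40, -7, 23, 18]
sift down from index 3: already satisfies heap property
sift down from index 2:
  34 vs smaller child -40 at index 6, swap → [-34, -36, -40, -37, 0, 10, 34, -7, 23, 18]
sift down from index 1:
  -36 vs smaller child -37 at index 3, swap → [-34, -37, -40, -36, 0, 10, 34, -7, 23, 18]
sift down from index 0:
  -34 vs smaller child -40 at index 2, swap → [-40, -37, -34, -36, 0, 10, 34, -7, 23, 18]
resulting array: [-40, -37, -34, -36, 0, 10, 34, -7, 23, 18]

3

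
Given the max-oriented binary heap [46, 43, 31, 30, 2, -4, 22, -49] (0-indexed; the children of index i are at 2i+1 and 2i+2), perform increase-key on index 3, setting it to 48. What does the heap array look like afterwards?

[48, 46, 31, 43, 2, -4, 22, -49]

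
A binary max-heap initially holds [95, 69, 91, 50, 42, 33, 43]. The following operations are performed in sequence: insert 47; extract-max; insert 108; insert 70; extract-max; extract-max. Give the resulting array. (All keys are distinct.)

[70, 69, 47, 50, 42, 33, 43]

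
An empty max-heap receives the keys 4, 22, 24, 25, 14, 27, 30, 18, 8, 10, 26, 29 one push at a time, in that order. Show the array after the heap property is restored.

[30, 26, 29, 18, 24, 27, 25, 4, 8, 10, 14, 22]

Insert 4:
  append 4 at index 0 → [4] (no swap needed)
Insert 22:
  append 22 at index 1 → [4, 22]
  22 > parent 4 at index 0, swap → [22, 4]
Insert 24:
  append 24 at index 2 → [22, 4, 24]
  24 > parent 22 at index 0, swap → [24, 4, 22]
Insert 25:
  append 25 at index 3 → [24, 4, 22, 25]
  25 > parent 4 at index 1, swap → [24, 25, 22, 4]
  25 > parent 24 at index 0, swap → [25, 24, 22, 4]
Insert 14:
  append 14 at index 4 → [25, 24, 22, 4, 14] (no swap needed)
Insert 27:
  append 27 at index 5 → [25, 24, 22, 4, 14, 27]
  27 > parent 22 at index 2, swap → [25, 24, 27, 4, 14, 22]
  27 > parent 25 at index 0, swap → [27, 24, 25, 4, 14, 22]
Insert 30:
  append 30 at index 6 → [27, 24, 25, 4, 14, 22, 30]
  30 > parent 25 at index 2, swap → [27, 24, 30, 4, 14, 22, 25]
  30 > parent 27 at index 0, swap → [30, 24, 27, 4, 14, 22, 25]
Insert 18:
  append 18 at index 7 → [30, 24, 27, 4, 14, 22, 25, 18]
  18 > parent 4 at index 3, swap → [30, 24, 27, 18, 14, 22, 25, 4]
Insert 8:
  append 8 at index 8 → [30, 24, 27, 18, 14, 22, 25, 4, 8] (no swap needed)
Insert 10:
  append 10 at index 9 → [30, 24, 27, 18, 14, 22, 25, 4, 8, 10] (no swap needed)
Insert 26:
  append 26 at index 10 → [30, 24, 27, 18, 14, 22, 25, 4, 8, 10, 26]
  26 > parent 14 at index 4, swap → [30, 24, 27, 18, 26, 22, 25, 4, 8, 10, 14]
  26 > parent 24 at index 1, swap → [30, 26, 27, 18, 24, 22, 25, 4, 8, 10, 14]
Insert 29:
  append 29 at index 11 → [30, 26, 27, 18, 24, 22, 25, 4, 8, 10, 14, 29]
  29 > parent 22 at index 5, swap → [30, 26, 27, 18, 24, 29, 25, 4, 8, 10, 14, 22]
  29 > parent 27 at index 2, swap → [30, 26, 29, 18, 24, 27, 25, 4, 8, 10, 14, 22]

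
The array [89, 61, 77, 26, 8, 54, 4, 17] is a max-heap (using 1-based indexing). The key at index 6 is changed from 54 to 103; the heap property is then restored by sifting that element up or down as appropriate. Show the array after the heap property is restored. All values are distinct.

[103, 61, 89, 26, 8, 77, 4, 17]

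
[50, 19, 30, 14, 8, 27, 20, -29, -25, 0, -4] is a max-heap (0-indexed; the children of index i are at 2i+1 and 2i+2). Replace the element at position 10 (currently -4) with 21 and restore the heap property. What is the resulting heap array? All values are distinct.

[50, 21, 30, 14, 19, 27, 20, -29, -25, 0, 8]

set index 10 from -4 to 21 → [50, 19, 30, 14, 8, 27, 20, -29, -25, 0, 21]
21 > parent 8 at index 4, swap → [50, 19, 30, 14, 21, 27, 20, -29, -25, 0, 8]
21 > parent 19 at index 1, swap → [50, 21, 30, 14, 19, 27, 20, -29, -25, 0, 8]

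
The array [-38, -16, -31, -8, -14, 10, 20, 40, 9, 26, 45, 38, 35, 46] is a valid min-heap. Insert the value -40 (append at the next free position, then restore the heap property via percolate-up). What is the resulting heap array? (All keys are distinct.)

[-40, -16, -38, -8, -14, 10, -31, 40, 9, 26, 45, 38, 35, 46, 20]

append -40 at index 14 → [-38, -16, -31, -8, -14, 10, 20, 40, 9, 26, 45, 38, 35, 46, -40]
-40 < parent 20 at index 6, swap → [-38, -16, -31, -8, -14, 10, -40, 40, 9, 26, 45, 38, 35, 46, 20]
-40 < parent -31 at index 2, swap → [-38, -16, -40, -8, -14, 10, -31, 40, 9, 26, 45, 38, 35, 46, 20]
-40 < parent -38 at index 0, swap → [-40, -16, -38, -8, -14, 10, -31, 40, 9, 26, 45, 38, 35, 46, 20]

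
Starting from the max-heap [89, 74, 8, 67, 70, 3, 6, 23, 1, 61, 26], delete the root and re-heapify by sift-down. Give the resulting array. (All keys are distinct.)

[74, 70, 8, 67, 61, 3, 6, 23, 1, 26]

remove root 89; move last element 26 to root → [26, 74, 8, 67, 70, 3, 6, 23, 1, 61]
26 vs larger child 74 at index 1, swap → [74, 26, 8, 67, 70, 3, 6, 23, 1, 61]
26 vs larger child 70 at index 4, swap → [74, 70, 8, 67, 26, 3, 6, 23, 1, 61]
26 vs only child 61 at index 9, swap → [74, 70, 8, 67, 61, 3, 6, 23, 1, 26]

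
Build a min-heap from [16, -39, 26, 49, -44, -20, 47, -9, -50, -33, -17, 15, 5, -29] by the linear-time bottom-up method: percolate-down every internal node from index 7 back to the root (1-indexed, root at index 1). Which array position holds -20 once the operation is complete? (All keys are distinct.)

sift down from index 7:
  47 vs only child -29 at index 14, swap → [16, -39, 26, 49, -44, -20, -29, -9, -50, -33, -17, 15, 5, 47]
sift down from index 6: already satisfies heap property
sift down from index 5: already satisfies heap property
sift down from index 4:
  49 vs smaller child -50 at index 9, swap → [16, -39, 26, -50, -44, -20, -29, -9, 49, -33, -17, 15, 5, 47]
sift down from index 3:
  26 vs smaller child -29 at index 7, swap → [16, -39, -29, -50, -44, -20, 26, -9, 49, -33, -17, 15, 5, 47]
sift down from index 2:
  -39 vs smaller child -50 at index 4, swap → [16, -50, -29, -39, -44, -20, 26, -9, 49, -33, -17, 15, 5, 47]
sift down from index 1:
  16 vs smaller child -50 at index 2, swap → [-50, 16, -29, -39, -44, -20, 26, -9, 49, -33, -17, 15, 5, 47]
  16 vs smaller child -44 at index 5, swap → [-50, -44, -29, -39, 16, -20, 26, -9, 49, -33, -17, 15, 5, 47]
  16 vs smaller child -33 at index 10, swap → [-50, -44, -29, -39, -33, -20, 26, -9, 49, 16, -17, 15, 5, 47]
resulting array: [-50, -44, -29, -39, -33, -20, 26, -9, 49, 16, -17, 15, 5, 47]

6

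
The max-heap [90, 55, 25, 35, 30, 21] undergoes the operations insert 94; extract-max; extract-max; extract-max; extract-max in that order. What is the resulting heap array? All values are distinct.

insert 94:
  append 94 at index 6 → [90, 55, 25, 35, 30, 21, 94]
  94 > parent 25 at index 2, swap → [90, 55, 94, 35, 30, 21, 25]
  94 > parent 90 at index 0, swap → [94, 55, 90, 35, 30, 21, 25]
extract-max → returns 94:
  remove root 94; move last element 25 to root → [25, 55, 90, 35, 30, 21]
  25 vs larger child 90 at index 2, swap → [90, 55, 25, 35, 30, 21]
extract-max → returns 90:
  remove root 90; move last element 21 to root → [21, 55, 25, 35, 30]
  21 vs larger child 55 at index 1, swap → [55, 21, 25, 35, 30]
  21 vs larger child 35 at index 3, swap → [55, 35, 25, 21, 30]
extract-max → returns 55:
  remove root 55; move last element 30 to root → [30, 35, 25, 21]
  30 vs larger child 35 at index 1, swap → [35, 30, 25, 21]
extract-max → returns 35:
  remove root 35; move last element 21 to root → [21, 30, 25]
  21 vs larger child 30 at index 1, swap → [30, 21, 25]

[30, 21, 25]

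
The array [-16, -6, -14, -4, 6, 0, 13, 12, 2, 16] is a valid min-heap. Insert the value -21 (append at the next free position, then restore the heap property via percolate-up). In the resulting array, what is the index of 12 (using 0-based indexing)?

7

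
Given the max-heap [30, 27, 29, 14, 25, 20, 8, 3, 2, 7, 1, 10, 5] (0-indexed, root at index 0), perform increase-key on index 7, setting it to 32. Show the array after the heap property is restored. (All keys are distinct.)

[32, 30, 29, 27, 25, 20, 8, 14, 2, 7, 1, 10, 5]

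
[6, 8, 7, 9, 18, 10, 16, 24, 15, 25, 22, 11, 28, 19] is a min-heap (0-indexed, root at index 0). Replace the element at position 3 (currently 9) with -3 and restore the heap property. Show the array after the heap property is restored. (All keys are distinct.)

[-3, 6, 7, 8, 18, 10, 16, 24, 15, 25, 22, 11, 28, 19]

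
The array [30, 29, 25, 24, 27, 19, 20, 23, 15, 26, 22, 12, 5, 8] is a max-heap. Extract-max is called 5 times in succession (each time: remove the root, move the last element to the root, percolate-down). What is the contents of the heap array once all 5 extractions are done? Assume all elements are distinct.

[24, 23, 20, 15, 22, 19, 5, 12, 8]

extract-max #1 returns 30:
  remove root 30; move last element 8 to root → [8, 29, 25, 24, 27, 19, 20, 23, 15, 26, 22, 12, 5]
  8 vs larger child 29 at index 1, swap → [29, 8, 25, 24, 27, 19, 20, 23, 15, 26, 22, 12, 5]
  8 vs larger child 27 at index 4, swap → [29, 27, 25, 24, 8, 19, 20, 23, 15, 26, 22, 12, 5]
  8 vs larger child 26 at index 9, swap → [29, 27, 25, 24, 26, 19, 20, 23, 15, 8, 22, 12, 5]
extract-max #2 returns 29:
  remove root 29; move last element 5 to root → [5, 27, 25, 24, 26, 19, 20, 23, 15, 8, 22, 12]
  5 vs larger child 27 at index 1, swap → [27, 5, 25, 24, 26, 19, 20, 23, 15, 8, 22, 12]
  5 vs larger child 26 at index 4, swap → [27, 26, 25, 24, 5, 19, 20, 23, 15, 8, 22, 12]
  5 vs larger child 22 at index 10, swap → [27, 26, 25, 24, 22, 19, 20, 23, 15, 8, 5, 12]
extract-max #3 returns 27:
  remove root 27; move last element 12 to root → [12, 26, 25, 24, 22, 19, 20, 23, 15, 8, 5]
  12 vs larger child 26 at index 1, swap → [26, 12, 25, 24, 22, 19, 20, 23, 15, 8, 5]
  12 vs larger child 24 at index 3, swap → [26, 24, 25, 12, 22, 19, 20, 23, 15, 8, 5]
  12 vs larger child 23 at index 7, swap → [26, 24, 25, 23, 22, 19, 20, 12, 15, 8, 5]
extract-max #4 returns 26:
  remove root 26; move last element 5 to root → [5, 24, 25, 23, 22, 19, 20, 12, 15, 8]
  5 vs larger child 25 at index 2, swap → [25, 24, 5, 23, 22, 19, 20, 12, 15, 8]
  5 vs larger child 20 at index 6, swap → [25, 24, 20, 23, 22, 19, 5, 12, 15, 8]
extract-max #5 returns 25:
  remove root 25; move last element 8 to root → [8, 24, 20, 23, 22, 19, 5, 12, 15]
  8 vs larger child 24 at index 1, swap → [24, 8, 20, 23, 22, 19, 5, 12, 15]
  8 vs larger child 23 at index 3, swap → [24, 23, 20, 8, 22, 19, 5, 12, 15]
  8 vs larger child 15 at index 8, swap → [24, 23, 20, 15, 22, 19, 5, 12, 8]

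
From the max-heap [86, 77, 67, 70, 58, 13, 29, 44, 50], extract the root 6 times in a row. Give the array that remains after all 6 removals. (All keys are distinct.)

extract-max #1 returns 86:
  remove root 86; move last element 50 to root → [50, 77, 67, 70, 58, 13, 29, 44]
  50 vs larger child 77 at index 1, swap → [77, 50, 67, 70, 58, 13, 29, 44]
  50 vs larger child 70 at index 3, swap → [77, 70, 67, 50, 58, 13, 29, 44]
extract-max #2 returns 77:
  remove root 77; move last element 44 to root → [44, 70, 67, 50, 58, 13, 29]
  44 vs larger child 70 at index 1, swap → [70, 44, 67, 50, 58, 13, 29]
  44 vs larger child 58 at index 4, swap → [70, 58, 67, 50, 44, 13, 29]
extract-max #3 returns 70:
  remove root 70; move last element 29 to root → [29, 58, 67, 50, 44, 13]
  29 vs larger child 67 at index 2, swap → [67, 58, 29, 50, 44, 13]
extract-max #4 returns 67:
  remove root 67; move last element 13 to root → [13, 58, 29, 50, 44]
  13 vs larger child 58 at index 1, swap → [58, 13, 29, 50, 44]
  13 vs larger child 50 at index 3, swap → [58, 50, 29, 13, 44]
extract-max #5 returns 58:
  remove root 58; move last element 44 to root → [44, 50, 29, 13]
  44 vs larger child 50 at index 1, swap → [50, 44, 29, 13]
extract-max #6 returns 50:
  remove root 50; move last element 13 to root → [13, 44, 29]
  13 vs larger child 44 at index 1, swap → [44, 13, 29]

[44, 13, 29]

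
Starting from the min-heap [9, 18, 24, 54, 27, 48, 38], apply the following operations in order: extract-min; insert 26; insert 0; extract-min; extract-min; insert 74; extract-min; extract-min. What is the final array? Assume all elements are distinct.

[27, 38, 48, 54, 74]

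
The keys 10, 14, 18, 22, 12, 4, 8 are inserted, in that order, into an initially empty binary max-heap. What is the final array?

[22, 18, 14, 10, 12, 4, 8]

Insert 10:
  append 10 at index 0 → [10] (no swap needed)
Insert 14:
  append 14 at index 1 → [10, 14]
  14 > parent 10 at index 0, swap → [14, 10]
Insert 18:
  append 18 at index 2 → [14, 10, 18]
  18 > parent 14 at index 0, swap → [18, 10, 14]
Insert 22:
  append 22 at index 3 → [18, 10, 14, 22]
  22 > parent 10 at index 1, swap → [18, 22, 14, 10]
  22 > parent 18 at index 0, swap → [22, 18, 14, 10]
Insert 12:
  append 12 at index 4 → [22, 18, 14, 10, 12] (no swap needed)
Insert 4:
  append 4 at index 5 → [22, 18, 14, 10, 12, 4] (no swap needed)
Insert 8:
  append 8 at index 6 → [22, 18, 14, 10, 12, 4, 8] (no swap needed)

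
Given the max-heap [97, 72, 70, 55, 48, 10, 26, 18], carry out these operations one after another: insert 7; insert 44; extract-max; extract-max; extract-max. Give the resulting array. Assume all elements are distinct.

insert 7:
  append 7 at index 8 → [97, 72, 70, 55, 48, 10, 26, 18, 7] (no swap needed)
insert 44:
  append 44 at index 9 → [97, 72, 70, 55, 48, 10, 26, 18, 7, 44] (no swap needed)
extract-max → returns 97:
  remove root 97; move last element 44 to root → [44, 72, 70, 55, 48, 10, 26, 18, 7]
  44 vs larger child 72 at index 1, swap → [72, 44, 70, 55, 48, 10, 26, 18, 7]
  44 vs larger child 55 at index 3, swap → [72, 55, 70, 44, 48, 10, 26, 18, 7]
extract-max → returns 72:
  remove root 72; move last element 7 to root → [7, 55, 70, 44, 48, 10, 26, 18]
  7 vs larger child 70 at index 2, swap → [70, 55, 7, 44, 48, 10, 26, 18]
  7 vs larger child 26 at index 6, swap → [70, 55, 26, 44, 48, 10, 7, 18]
extract-max → returns 70:
  remove root 70; move last element 18 to root → [18, 55, 26, 44, 48, 10, 7]
  18 vs larger child 55 at index 1, swap → [55, 18, 26, 44, 48, 10, 7]
  18 vs larger child 48 at index 4, swap → [55, 48, 26, 44, 18, 10, 7]

[55, 48, 26, 44, 18, 10, 7]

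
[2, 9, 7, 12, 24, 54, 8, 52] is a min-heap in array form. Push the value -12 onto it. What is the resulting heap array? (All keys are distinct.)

[-12, 2, 7, 9, 24, 54, 8, 52, 12]

append -12 at index 8 → [2, 9, 7, 12, 24, 54, 8, 52, -12]
-12 < parent 12 at index 3, swap → [2, 9, 7, -12, 24, 54, 8, 52, 12]
-12 < parent 9 at index 1, swap → [2, -12, 7, 9, 24, 54, 8, 52, 12]
-12 < parent 2 at index 0, swap → [-12, 2, 7, 9, 24, 54, 8, 52, 12]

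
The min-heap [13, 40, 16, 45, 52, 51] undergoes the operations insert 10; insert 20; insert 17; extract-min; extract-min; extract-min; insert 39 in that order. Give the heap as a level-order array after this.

[17, 20, 39, 45, 52, 51, 40]

insert 10:
  append 10 at index 6 → [13, 40, 16, 45, 52, 51, 10]
  10 < parent 16 at index 2, swap → [13, 40, 10, 45, 52, 51, 16]
  10 < parent 13 at index 0, swap → [10, 40, 13, 45, 52, 51, 16]
insert 20:
  append 20 at index 7 → [10, 40, 13, 45, 52, 51, 16, 20]
  20 < parent 45 at index 3, swap → [10, 40, 13, 20, 52, 51, 16, 45]
  20 < parent 40 at index 1, swap → [10, 20, 13, 40, 52, 51, 16, 45]
insert 17:
  append 17 at index 8 → [10, 20, 13, 40, 52, 51, 16, 45, 17]
  17 < parent 40 at index 3, swap → [10, 20, 13, 17, 52, 51, 16, 45, 40]
  17 < parent 20 at index 1, swap → [10, 17, 13, 20, 52, 51, 16, 45, 40]
extract-min → returns 10:
  remove root 10; move last element 40 to root → [40, 17, 13, 20, 52, 51, 16, 45]
  40 vs smaller child 13 at index 2, swap → [13, 17, 40, 20, 52, 51, 16, 45]
  40 vs smaller child 16 at index 6, swap → [13, 17, 16, 20, 52, 51, 40, 45]
extract-min → returns 13:
  remove root 13; move last element 45 to root → [45, 17, 16, 20, 52, 51, 40]
  45 vs smaller child 16 at index 2, swap → [16, 17, 45, 20, 52, 51, 40]
  45 vs smaller child 40 at index 6, swap → [16, 17, 40, 20, 52, 51, 45]
extract-min → returns 16:
  remove root 16; move last element 45 to root → [45, 17, 40, 20, 52, 51]
  45 vs smaller child 17 at index 1, swap → [17, 45, 40, 20, 52, 51]
  45 vs smaller child 20 at index 3, swap → [17, 20, 40, 45, 52, 51]
insert 39:
  append 39 at index 6 → [17, 20, 40, 45, 52, 51, 39]
  39 < parent 40 at index 2, swap → [17, 20, 39, 45, 52, 51, 40]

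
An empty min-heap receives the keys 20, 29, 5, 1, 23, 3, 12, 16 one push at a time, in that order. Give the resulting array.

[1, 5, 3, 16, 23, 20, 12, 29]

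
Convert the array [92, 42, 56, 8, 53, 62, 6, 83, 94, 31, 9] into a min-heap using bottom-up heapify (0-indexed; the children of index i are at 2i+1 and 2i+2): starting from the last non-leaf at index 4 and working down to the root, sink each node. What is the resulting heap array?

sift down from index 4:
  53 vs smaller child 9 at index 10, swap → [92, 42, 56, 8, 9, 62, 6, 83, 94, 31, 53]
sift down from index 3: already satisfies heap property
sift down from index 2:
  56 vs smaller child 6 at index 6, swap → [92, 42, 6, 8, 9, 62, 56, 83, 94, 31, 53]
sift down from index 1:
  42 vs smaller child 8 at index 3, swap → [92, 8, 6, 42, 9, 62, 56, 83, 94, 31, 53]
sift down from index 0:
  92 vs smaller child 6 at index 2, swap → [6, 8, 92, 42, 9, 62, 56, 83, 94, 31, 53]
  92 vs smaller child 56 at index 6, swap → [6, 8, 56, 42, 9, 62, 92, 83, 94, 31, 53]

[6, 8, 56, 42, 9, 62, 92, 83, 94, 31, 53]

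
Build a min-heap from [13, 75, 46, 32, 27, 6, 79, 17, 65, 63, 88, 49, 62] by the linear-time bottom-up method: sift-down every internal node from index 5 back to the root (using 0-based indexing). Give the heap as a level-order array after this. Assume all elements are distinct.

[6, 17, 13, 32, 27, 46, 79, 75, 65, 63, 88, 49, 62]

sift down from index 5: already satisfies heap property
sift down from index 4: already satisfies heap property
sift down from index 3:
  32 vs smaller child 17 at index 7, swap → [13, 75, 46, 17, 27, 6, 79, 32, 65, 63, 88, 49, 62]
sift down from index 2:
  46 vs smaller child 6 at index 5, swap → [13, 75, 6, 17, 27, 46, 79, 32, 65, 63, 88, 49, 62]
sift down from index 1:
  75 vs smaller child 17 at index 3, swap → [13, 17, 6, 75, 27, 46, 79, 32, 65, 63, 88, 49, 62]
  75 vs smaller child 32 at index 7, swap → [13, 17, 6, 32, 27, 46, 79, 75, 65, 63, 88, 49, 62]
sift down from index 0:
  13 vs smaller child 6 at index 2, swap → [6, 17, 13, 32, 27, 46, 79, 75, 65, 63, 88, 49, 62]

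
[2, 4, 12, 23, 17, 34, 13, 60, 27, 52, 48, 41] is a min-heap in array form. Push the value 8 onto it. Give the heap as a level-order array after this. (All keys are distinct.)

append 8 at index 12 → [2, 4, 12, 23, 17, 34, 13, 60, 27, 52, 48, 41, 8]
8 < parent 34 at index 5, swap → [2, 4, 12, 23, 17, 8, 13, 60, 27, 52, 48, 41, 34]
8 < parent 12 at index 2, swap → [2, 4, 8, 23, 17, 12, 13, 60, 27, 52, 48, 41, 34]

[2, 4, 8, 23, 17, 12, 13, 60, 27, 52, 48, 41, 34]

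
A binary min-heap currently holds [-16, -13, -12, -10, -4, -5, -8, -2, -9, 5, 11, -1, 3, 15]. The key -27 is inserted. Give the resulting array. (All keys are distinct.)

append -27 at index 14 → [-16, -13, -12, -10, -4, -5, -8, -2, -9, 5, 11, -1, 3, 15, -27]
-27 < parent -8 at index 6, swap → [-16, -13, -12, -10, -4, -5, -27, -2, -9, 5, 11, -1, 3, 15, -8]
-27 < parent -12 at index 2, swap → [-16, -13, -27, -10, -4, -5, -12, -2, -9, 5, 11, -1, 3, 15, -8]
-27 < parent -16 at index 0, swap → [-27, -13, -16, -10, -4, -5, -12, -2, -9, 5, 11, -1, 3, 15, -8]

[-27, -13, -16, -10, -4, -5, -12, -2, -9, 5, 11, -1, 3, 15, -8]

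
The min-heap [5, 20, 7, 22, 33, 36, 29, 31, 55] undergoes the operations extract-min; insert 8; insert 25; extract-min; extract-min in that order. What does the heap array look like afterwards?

extract-min → returns 5:
  remove root 5; move last element 55 to root → [55, 20, 7, 22, 33, 36, 29, 31]
  55 vs smaller child 7 at index 2, swap → [7, 20, 55, 22, 33, 36, 29, 31]
  55 vs smaller child 29 at index 6, swap → [7, 20, 29, 22, 33, 36, 55, 31]
insert 8:
  append 8 at index 8 → [7, 20, 29, 22, 33, 36, 55, 31, 8]
  8 < parent 22 at index 3, swap → [7, 20, 29, 8, 33, 36, 55, 31, 22]
  8 < parent 20 at index 1, swap → [7, 8, 29, 20, 33, 36, 55, 31, 22]
insert 25:
  append 25 at index 9 → [7, 8, 29, 20, 33, 36, 55, 31, 22, 25]
  25 < parent 33 at index 4, swap → [7, 8, 29, 20, 25, 36, 55, 31, 22, 33]
extract-min → returns 7:
  remove root 7; move last element 33 to root → [33, 8, 29, 20, 25, 36, 55, 31, 22]
  33 vs smaller child 8 at index 1, swap → [8, 33, 29, 20, 25, 36, 55, 31, 22]
  33 vs smaller child 20 at index 3, swap → [8, 20, 29, 33, 25, 36, 55, 31, 22]
  33 vs smaller child 22 at index 8, swap → [8, 20, 29, 22, 25, 36, 55, 31, 33]
extract-min → returns 8:
  remove root 8; move last element 33 to root → [33, 20, 29, 22, 25, 36, 55, 31]
  33 vs smaller child 20 at index 1, swap → [20, 33, 29, 22, 25, 36, 55, 31]
  33 vs smaller child 22 at index 3, swap → [20, 22, 29, 33, 25, 36, 55, 31]
  33 vs only child 31 at index 7, swap → [20, 22, 29, 31, 25, 36, 55, 33]

[20, 22, 29, 31, 25, 36, 55, 33]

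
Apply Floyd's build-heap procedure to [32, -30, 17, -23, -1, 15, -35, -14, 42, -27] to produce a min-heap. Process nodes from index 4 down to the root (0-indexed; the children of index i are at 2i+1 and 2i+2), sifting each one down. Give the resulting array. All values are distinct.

[-35, -30, 15, -23, -27, 32, 17, -14, 42, -1]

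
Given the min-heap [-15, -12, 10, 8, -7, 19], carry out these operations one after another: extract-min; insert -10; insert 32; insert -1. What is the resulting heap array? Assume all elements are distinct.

extract-min → returns -15:
  remove root -15; move last element 19 to root → [19, -12, 10, 8, -7]
  19 vs smaller child -12 at index 1, swap → [-12, 19, 10, 8, -7]
  19 vs smaller child -7 at index 4, swap → [-12, -7, 10, 8, 19]
insert -10:
  append -10 at index 5 → [-12, -7, 10, 8, 19, -10]
  -10 < parent 10 at index 2, swap → [-12, -7, -10, 8, 19, 10]
insert 32:
  append 32 at index 6 → [-12, -7, -10, 8, 19, 10, 32] (no swap needed)
insert -1:
  append -1 at index 7 → [-12, -7, -10, 8, 19, 10, 32, -1]
  -1 < parent 8 at index 3, swap → [-12, -7, -10, -1, 19, 10, 32, 8]

[-12, -7, -10, -1, 19, 10, 32, 8]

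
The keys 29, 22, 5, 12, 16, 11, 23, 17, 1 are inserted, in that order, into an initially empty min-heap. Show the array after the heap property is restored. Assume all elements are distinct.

[1, 5, 11, 12, 16, 22, 23, 29, 17]

Insert 29:
  append 29 at index 0 → [29] (no swap needed)
Insert 22:
  append 22 at index 1 → [29, 22]
  22 < parent 29 at index 0, swap → [22, 29]
Insert 5:
  append 5 at index 2 → [22, 29, 5]
  5 < parent 22 at index 0, swap → [5, 29, 22]
Insert 12:
  append 12 at index 3 → [5, 29, 22, 12]
  12 < parent 29 at index 1, swap → [5, 12, 22, 29]
Insert 16:
  append 16 at index 4 → [5, 12, 22, 29, 16] (no swap needed)
Insert 11:
  append 11 at index 5 → [5, 12, 22, 29, 16, 11]
  11 < parent 22 at index 2, swap → [5, 12, 11, 29, 16, 22]
Insert 23:
  append 23 at index 6 → [5, 12, 11, 29, 16, 22, 23] (no swap needed)
Insert 17:
  append 17 at index 7 → [5, 12, 11, 29, 16, 22, 23, 17]
  17 < parent 29 at index 3, swap → [5, 12, 11, 17, 16, 22, 23, 29]
Insert 1:
  append 1 at index 8 → [5, 12, 11, 17, 16, 22, 23, 29, 1]
  1 < parent 17 at index 3, swap → [5, 12, 11, 1, 16, 22, 23, 29, 17]
  1 < parent 12 at index 1, swap → [5, 1, 11, 12, 16, 22, 23, 29, 17]
  1 < parent 5 at index 0, swap → [1, 5, 11, 12, 16, 22, 23, 29, 17]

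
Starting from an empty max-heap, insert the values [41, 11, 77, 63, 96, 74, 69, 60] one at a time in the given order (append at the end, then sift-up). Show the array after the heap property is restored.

[96, 77, 74, 60, 63, 41, 69, 11]

Insert 41:
  append 41 at index 0 → [41] (no swap needed)
Insert 11:
  append 11 at index 1 → [41, 11] (no swap needed)
Insert 77:
  append 77 at index 2 → [41, 11, 77]
  77 > parent 41 at index 0, swap → [77, 11, 41]
Insert 63:
  append 63 at index 3 → [77, 11, 41, 63]
  63 > parent 11 at index 1, swap → [77, 63, 41, 11]
Insert 96:
  append 96 at index 4 → [77, 63, 41, 11, 96]
  96 > parent 63 at index 1, swap → [77, 96, 41, 11, 63]
  96 > parent 77 at index 0, swap → [96, 77, 41, 11, 63]
Insert 74:
  append 74 at index 5 → [96, 77, 41, 11, 63, 74]
  74 > parent 41 at index 2, swap → [96, 77, 74, 11, 63, 41]
Insert 69:
  append 69 at index 6 → [96, 77, 74, 11, 63, 41, 69] (no swap needed)
Insert 60:
  append 60 at index 7 → [96, 77, 74, 11, 63, 41, 69, 60]
  60 > parent 11 at index 3, swap → [96, 77, 74, 60, 63, 41, 69, 11]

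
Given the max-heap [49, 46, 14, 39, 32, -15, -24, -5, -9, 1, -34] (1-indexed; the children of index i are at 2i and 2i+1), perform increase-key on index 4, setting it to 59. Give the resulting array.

[59, 49, 14, 46, 32, -15, -24, -5, -9, 1, -34]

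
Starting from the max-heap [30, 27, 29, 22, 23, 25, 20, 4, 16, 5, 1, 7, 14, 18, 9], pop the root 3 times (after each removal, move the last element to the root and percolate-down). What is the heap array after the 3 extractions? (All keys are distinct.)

extract-max #1 returns 30:
  remove root 30; move last element 9 to root → [9, 27, 29, 22, 23, 25, 20, 4, 16, 5, 1, 7, 14, 18]
  9 vs larger child 29 at index 2, swap → [29, 27, 9, 22, 23, 25, 20, 4, 16, 5, 1, 7, 14, 18]
  9 vs larger child 25 at index 5, swap → [29, 27, 25, 22, 23, 9, 20, 4, 16, 5, 1, 7, 14, 18]
  9 vs larger child 14 at index 12, swap → [29, 27, 25, 22, 23, 14, 20, 4, 16, 5, 1, 7, 9, 18]
extract-max #2 returns 29:
  remove root 29; move last element 18 to root → [18, 27, 25, 22, 23, 14, 20, 4, 16, 5, 1, 7, 9]
  18 vs larger child 27 at index 1, swap → [27, 18, 25, 22, 23, 14, 20, 4, 16, 5, 1, 7, 9]
  18 vs larger child 23 at index 4, swap → [27, 23, 25, 22, 18, 14, 20, 4, 16, 5, 1, 7, 9]
extract-max #3 returns 27:
  remove root 27; move last element 9 to root → [9, 23, 25, 22, 18, 14, 20, 4, 16, 5, 1, 7]
  9 vs larger child 25 at index 2, swap → [25, 23, 9, 22, 18, 14, 20, 4, 16, 5, 1, 7]
  9 vs larger child 20 at index 6, swap → [25, 23, 20, 22, 18, 14, 9, 4, 16, 5, 1, 7]

[25, 23, 20, 22, 18, 14, 9, 4, 16, 5, 1, 7]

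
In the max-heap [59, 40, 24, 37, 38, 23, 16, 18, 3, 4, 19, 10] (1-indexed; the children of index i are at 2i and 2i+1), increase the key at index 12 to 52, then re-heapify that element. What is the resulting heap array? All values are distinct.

set index 12 from 10 to 52 → [59, 40, 24, 37, 38, 23, 16, 18, 3, 4, 19, 52]
52 > parent 23 at index 6, swap → [59, 40, 24, 37, 38, 52, 16, 18, 3, 4, 19, 23]
52 > parent 24 at index 3, swap → [59, 40, 52, 37, 38, 24, 16, 18, 3, 4, 19, 23]

[59, 40, 52, 37, 38, 24, 16, 18, 3, 4, 19, 23]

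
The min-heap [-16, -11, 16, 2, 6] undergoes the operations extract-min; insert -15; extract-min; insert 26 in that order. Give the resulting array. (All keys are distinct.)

extract-min → returns -16:
  remove root -16; move last element 6 to root → [6, -11, 16, 2]
  6 vs smaller child -11 at index 1, swap → [-11, 6, 16, 2]
  6 vs only child 2 at index 3, swap → [-11, 2, 16, 6]
insert -15:
  append -15 at index 4 → [-11, 2, 16, 6, -15]
  -15 < parent 2 at index 1, swap → [-11, -15, 16, 6, 2]
  -15 < parent -11 at index 0, swap → [-15, -11, 16, 6, 2]
extract-min → returns -15:
  remove root -15; move last element 2 to root → [2, -11, 16, 6]
  2 vs smaller child -11 at index 1, swap → [-11, 2, 16, 6]
insert 26:
  append 26 at index 4 → [-11, 2, 16, 6, 26] (no swap needed)

[-11, 2, 16, 6, 26]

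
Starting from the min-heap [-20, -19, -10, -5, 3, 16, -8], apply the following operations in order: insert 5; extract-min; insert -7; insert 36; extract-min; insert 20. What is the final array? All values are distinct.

insert 5:
  append 5 at index 7 → [-20, -19, -10, -5, 3, 16, -8, 5] (no swap needed)
extract-min → returns -20:
  remove root -20; move last element 5 to root → [5, -19, -10, -5, 3, 16, -8]
  5 vs smaller child -19 at index 1, swap → [-19, 5, -10, -5, 3, 16, -8]
  5 vs smaller child -5 at index 3, swap → [-19, -5, -10, 5, 3, 16, -8]
insert -7:
  append -7 at index 7 → [-19, -5, -10, 5, 3, 16, -8, -7]
  -7 < parent 5 at index 3, swap → [-19, -5, -10, -7, 3, 16, -8, 5]
  -7 < parent -5 at index 1, swap → [-19, -7, -10, -5, 3, 16, -8, 5]
insert 36:
  append 36 at index 8 → [-19, -7, -10, -5, 3, 16, -8, 5, 36] (no swap needed)
extract-min → returns -19:
  remove root -19; move last element 36 to root → [36, -7, -10, -5, 3, 16, -8, 5]
  36 vs smaller child -10 at index 2, swap → [-10, -7, 36, -5, 3, 16, -8, 5]
  36 vs smaller child -8 at index 6, swap → [-10, -7, -8, -5, 3, 16, 36, 5]
insert 20:
  append 20 at index 8 → [-10, -7, -8, -5, 3, 16, 36, 5, 20] (no swap needed)

[-10, -7, -8, -5, 3, 16, 36, 5, 20]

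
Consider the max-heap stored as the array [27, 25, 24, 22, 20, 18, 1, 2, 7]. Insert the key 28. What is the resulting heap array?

append 28 at index 9 → [27, 25, 24, 22, 20, 18, 1, 2, 7, 28]
28 > parent 20 at index 4, swap → [27, 25, 24, 22, 28, 18, 1, 2, 7, 20]
28 > parent 25 at index 1, swap → [27, 28, 24, 22, 25, 18, 1, 2, 7, 20]
28 > parent 27 at index 0, swap → [28, 27, 24, 22, 25, 18, 1, 2, 7, 20]

[28, 27, 24, 22, 25, 18, 1, 2, 7, 20]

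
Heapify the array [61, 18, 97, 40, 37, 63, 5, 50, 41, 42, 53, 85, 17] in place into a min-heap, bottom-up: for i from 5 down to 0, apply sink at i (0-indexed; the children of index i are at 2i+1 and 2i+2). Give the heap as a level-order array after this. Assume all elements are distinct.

sift down from index 5:
  63 vs smaller child 17 at index 12, swap → [61, 18, 97, 40, 37, 17, 5, 50, 41, 42, 53, 85, 63]
sift down from index 4: already satisfies heap property
sift down from index 3: already satisfies heap property
sift down from index 2:
  97 vs smaller child 5 at index 6, swap → [61, 18, 5, 40, 37, 17, 97, 50, 41, 42, 53, 85, 63]
sift down from index 1: already satisfies heap property
sift down from index 0:
  61 vs smaller child 5 at index 2, swap → [5, 18, 61, 40, 37, 17, 97, 50, 41, 42, 53, 85, 63]
  61 vs smaller child 17 at index 5, swap → [5, 18, 17, 40, 37, 61, 97, 50, 41, 42, 53, 85, 63]

[5, 18, 17, 40, 37, 61, 97, 50, 41, 42, 53, 85, 63]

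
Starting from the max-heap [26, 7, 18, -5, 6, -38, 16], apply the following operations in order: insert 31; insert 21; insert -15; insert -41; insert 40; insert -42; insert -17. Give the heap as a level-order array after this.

insert 31:
  append 31 at index 7 → [26, 7, 18, -5, 6, -38, 16, 31]
  31 > parent -5 at index 3, swap → [26, 7, 18, 31, 6, -38, 16, -5]
  31 > parent 7 at index 1, swap → [26, 31, 18, 7, 6, -38, 16, -5]
  31 > parent 26 at index 0, swap → [31, 26, 18, 7, 6, -38, 16, -5]
insert 21:
  append 21 at index 8 → [31, 26, 18, 7, 6, -38, 16, -5, 21]
  21 > parent 7 at index 3, swap → [31, 26, 18, 21, 6, -38, 16, -5, 7]
insert -15:
  append -15 at index 9 → [31, 26, 18, 21, 6, -38, 16, -5, 7, -15] (no swap needed)
insert -41:
  append -41 at index 10 → [31, 26, 18, 21, 6, -38, 16, -5, 7, -15, -41] (no swap needed)
insert 40:
  append 40 at index 11 → [31, 26, 18, 21, 6, -38, 16, -5, 7, -15, -41, 40]
  40 > parent -38 at index 5, swap → [31, 26, 18, 21, 6, 40, 16, -5, 7, -15, -41, -38]
  40 > parent 18 at index 2, swap → [31, 26, 40, 21, 6, 18, 16, -5, 7, -15, -41, -38]
  40 > parent 31 at index 0, swap → [40, 26, 31, 21, 6, 18, 16, -5, 7, -15, -41, -38]
insert -42:
  append -42 at index 12 → [40, 26, 31, 21, 6, 18, 16, -5, 7, -15, -41, -38, -42] (no swap needed)
insert -17:
  append -17 at index 13 → [40, 26, 31, 21, 6, 18, 16, -5, 7, -15, -41, -38, -42, -17] (no swap needed)

[40, 26, 31, 21, 6, 18, 16, -5, 7, -15, -41, -38, -42, -17]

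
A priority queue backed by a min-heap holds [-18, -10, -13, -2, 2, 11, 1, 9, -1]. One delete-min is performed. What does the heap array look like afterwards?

remove root -18; move last element -1 to root → [-1, -10, -13, -2, 2, 11, 1, 9]
-1 vs smaller child -13 at index 2, swap → [-13, -10, -1, -2, 2, 11, 1, 9]

[-13, -10, -1, -2, 2, 11, 1, 9]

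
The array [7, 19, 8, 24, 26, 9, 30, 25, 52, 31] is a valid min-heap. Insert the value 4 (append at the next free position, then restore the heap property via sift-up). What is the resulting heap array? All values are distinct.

append 4 at index 10 → [7, 19, 8, 24, 26, 9, 30, 25, 52, 31, 4]
4 < parent 26 at index 4, swap → [7, 19, 8, 24, 4, 9, 30, 25, 52, 31, 26]
4 < parent 19 at index 1, swap → [7, 4, 8, 24, 19, 9, 30, 25, 52, 31, 26]
4 < parent 7 at index 0, swap → [4, 7, 8, 24, 19, 9, 30, 25, 52, 31, 26]

[4, 7, 8, 24, 19, 9, 30, 25, 52, 31, 26]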